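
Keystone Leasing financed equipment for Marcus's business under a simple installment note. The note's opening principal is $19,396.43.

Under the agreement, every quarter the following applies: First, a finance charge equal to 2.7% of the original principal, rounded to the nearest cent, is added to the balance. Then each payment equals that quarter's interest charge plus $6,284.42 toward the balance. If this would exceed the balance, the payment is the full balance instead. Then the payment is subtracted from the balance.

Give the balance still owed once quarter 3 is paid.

# | Opening | Interest | Payment | End bal
1 | $19,396.43 | $523.70 | $6,808.12 | $13,112.01
2 | $13,112.01 | $523.70 | $6,808.12 | $6,827.59
3 | $6,827.59 | $523.70 | $6,808.12 | $543.17

$543.17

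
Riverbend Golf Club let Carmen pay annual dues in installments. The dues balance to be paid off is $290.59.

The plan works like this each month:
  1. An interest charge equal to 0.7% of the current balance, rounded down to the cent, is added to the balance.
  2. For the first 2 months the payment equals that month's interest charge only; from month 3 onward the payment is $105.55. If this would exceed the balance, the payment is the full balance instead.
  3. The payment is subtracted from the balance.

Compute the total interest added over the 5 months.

# | Opening | Interest | Payment | End bal
1 | $290.59 | $2.03 | $2.03 | $290.59
2 | $290.59 | $2.03 | $2.03 | $290.59
3 | $290.59 | $2.03 | $105.55 | $187.07
4 | $187.07 | $1.30 | $105.55 | $82.82
5 | $82.82 | $0.57 | $83.39 | $0.00
Total interest: $2.03 + $2.03 + $2.03 + $1.30 + $0.57 = $7.96

$7.96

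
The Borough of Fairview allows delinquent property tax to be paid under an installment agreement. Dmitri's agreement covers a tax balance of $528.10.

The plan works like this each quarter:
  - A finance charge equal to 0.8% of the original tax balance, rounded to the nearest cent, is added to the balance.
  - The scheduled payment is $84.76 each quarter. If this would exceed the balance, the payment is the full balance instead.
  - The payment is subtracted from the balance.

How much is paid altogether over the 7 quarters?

Quarter 1: $528.10 +$4.22 interest = $532.32; pay $84.76 → $447.56
Quarter 2: $447.56 +$4.22 interest = $451.78; pay $84.76 → $367.02
Quarter 3: $367.02 +$4.22 interest = $371.24; pay $84.76 → $286.48
Quarter 4: $286.48 +$4.22 interest = $290.70; pay $84.76 → $205.94
Quarter 5: $205.94 +$4.22 interest = $210.16; pay $84.76 → $125.40
Quarter 6: $125.40 +$4.22 interest = $129.62; pay $84.76 → $44.86
Quarter 7: $44.86 +$4.22 interest = $49.08; pay $49.08 → $0.00
Total paid: $557.64

$557.64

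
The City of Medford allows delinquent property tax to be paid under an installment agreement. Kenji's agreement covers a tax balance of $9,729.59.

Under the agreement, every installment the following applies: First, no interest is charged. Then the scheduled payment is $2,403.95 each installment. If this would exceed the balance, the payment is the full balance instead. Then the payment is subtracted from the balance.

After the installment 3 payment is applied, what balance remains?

Installment 1: $9,729.59 − $2,403.95 → $7,325.64
Installment 2: $7,325.64 − $2,403.95 → $4,921.69
Installment 3: $4,921.69 − $2,403.95 → $2,517.74

$2,517.74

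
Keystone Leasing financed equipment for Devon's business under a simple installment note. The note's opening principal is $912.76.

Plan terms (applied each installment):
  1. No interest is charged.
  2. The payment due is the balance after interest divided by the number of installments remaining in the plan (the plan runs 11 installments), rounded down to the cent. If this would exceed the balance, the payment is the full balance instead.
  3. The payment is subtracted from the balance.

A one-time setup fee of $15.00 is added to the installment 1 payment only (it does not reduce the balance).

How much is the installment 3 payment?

Installment 1: $912.76 − $82.97 (+ $15.00 fee) → $829.79
Installment 2: $829.79 − $82.97 → $746.82
Installment 3: $746.82 − $82.98 → $663.84

$82.98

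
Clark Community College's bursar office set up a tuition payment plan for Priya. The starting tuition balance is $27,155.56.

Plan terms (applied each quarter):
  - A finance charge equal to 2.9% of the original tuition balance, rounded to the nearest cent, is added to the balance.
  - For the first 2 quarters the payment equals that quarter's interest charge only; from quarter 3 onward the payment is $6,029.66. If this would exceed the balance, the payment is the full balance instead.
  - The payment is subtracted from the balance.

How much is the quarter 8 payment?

Quarter 1: opening $27,155.56; interest $787.51 → $27,943.07; payment $787.51; balance $27,155.56
Quarter 2: opening $27,155.56; interest $787.51 → $27,943.07; payment $787.51; balance $27,155.56
Quarter 3: opening $27,155.56; interest $787.51 → $27,943.07; payment $6,029.66; balance $21,913.41
Quarter 4: opening $21,913.41; interest $787.51 → $22,700.92; payment $6,029.66; balance $16,671.26
Quarter 5: opening $16,671.26; interest $787.51 → $17,458.77; payment $6,029.66; balance $11,429.11
Quarter 6: opening $11,429.11; interest $787.51 → $12,216.62; payment $6,029.66; balance $6,186.96
Quarter 7: opening $6,186.96; interest $787.51 → $6,974.47; payment $6,029.66; balance $944.81
Quarter 8: opening $944.81; interest $787.51 → $1,732.32; payment $1,732.32; balance $0.00

$1,732.32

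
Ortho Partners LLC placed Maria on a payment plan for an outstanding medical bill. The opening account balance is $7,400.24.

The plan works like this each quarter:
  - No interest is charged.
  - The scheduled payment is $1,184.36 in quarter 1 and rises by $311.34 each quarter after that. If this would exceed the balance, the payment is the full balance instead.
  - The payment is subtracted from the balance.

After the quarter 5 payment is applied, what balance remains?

$0.00

# | Opening | Payment | End bal
1 | $7,400.24 | $1,184.36 | $6,215.88
2 | $6,215.88 | $1,495.70 | $4,720.18
3 | $4,720.18 | $1,807.04 | $2,913.14
4 | $2,913.14 | $2,118.38 | $794.76
5 | $794.76 | $794.76 | $0.00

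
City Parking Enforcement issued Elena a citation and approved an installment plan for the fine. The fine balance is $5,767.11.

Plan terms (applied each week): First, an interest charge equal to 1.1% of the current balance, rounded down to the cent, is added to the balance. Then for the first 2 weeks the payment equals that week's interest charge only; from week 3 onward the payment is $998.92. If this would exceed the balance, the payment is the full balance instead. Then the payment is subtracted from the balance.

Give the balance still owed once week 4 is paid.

$3,885.84

Week 1: opening $5,767.11; interest $63.43 → $5,830.54; payment $63.43; balance $5,767.11
Week 2: opening $5,767.11; interest $63.43 → $5,830.54; payment $63.43; balance $5,767.11
Week 3: opening $5,767.11; interest $63.43 → $5,830.54; payment $998.92; balance $4,831.62
Week 4: opening $4,831.62; interest $53.14 → $4,884.76; payment $998.92; balance $3,885.84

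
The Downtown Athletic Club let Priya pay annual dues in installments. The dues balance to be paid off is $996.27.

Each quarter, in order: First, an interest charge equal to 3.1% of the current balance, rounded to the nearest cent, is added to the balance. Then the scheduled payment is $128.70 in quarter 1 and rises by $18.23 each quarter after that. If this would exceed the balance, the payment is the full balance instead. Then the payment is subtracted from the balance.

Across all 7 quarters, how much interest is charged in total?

$128.71

Quarter 1: opening $996.27; interest $30.88 → $1,027.15; payment $128.70; balance $898.45
Quarter 2: opening $898.45; interest $27.85 → $926.30; payment $146.93; balance $779.37
Quarter 3: opening $779.37; interest $24.16 → $803.53; payment $165.16; balance $638.37
Quarter 4: opening $638.37; interest $19.79 → $658.16; payment $183.39; balance $474.77
Quarter 5: opening $474.77; interest $14.72 → $489.49; payment $201.62; balance $287.87
Quarter 6: opening $287.87; interest $8.92 → $296.79; payment $219.85; balance $76.94
Quarter 7: opening $76.94; interest $2.39 → $79.33; payment $79.33; balance $0.00
Total interest: $30.88 + $27.85 + $24.16 + $19.79 + $14.72 + $8.92 + $2.39 = $128.71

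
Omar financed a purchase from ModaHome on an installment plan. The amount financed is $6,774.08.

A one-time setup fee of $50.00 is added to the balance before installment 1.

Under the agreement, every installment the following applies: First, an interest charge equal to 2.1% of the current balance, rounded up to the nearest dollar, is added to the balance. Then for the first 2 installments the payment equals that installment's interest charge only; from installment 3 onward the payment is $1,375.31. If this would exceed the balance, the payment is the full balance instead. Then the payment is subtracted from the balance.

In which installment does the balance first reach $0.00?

# | Opening | Interest | Payment | End bal
1 | $6,824.08 | $144.00 | $144.00 | $6,824.08
2 | $6,824.08 | $144.00 | $144.00 | $6,824.08
3 | $6,824.08 | $144.00 | $1,375.31 | $5,592.77
4 | $5,592.77 | $118.00 | $1,375.31 | $4,335.46
5 | $4,335.46 | $92.00 | $1,375.31 | $3,052.15
6 | $3,052.15 | $65.00 | $1,375.31 | $1,741.84
7 | $1,741.84 | $37.00 | $1,375.31 | $403.53
8 | $403.53 | $9.00 | $412.53 | $0.00
Balance reaches $0.00 in installment 8.

8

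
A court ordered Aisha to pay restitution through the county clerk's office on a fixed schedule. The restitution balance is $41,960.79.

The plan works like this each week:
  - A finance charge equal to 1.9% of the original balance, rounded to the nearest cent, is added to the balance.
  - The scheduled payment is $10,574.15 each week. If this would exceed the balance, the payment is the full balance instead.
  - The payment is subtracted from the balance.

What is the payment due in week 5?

$3,650.49

# | Opening | Interest | Payment | End bal
1 | $41,960.79 | $797.26 | $10,574.15 | $32,183.90
2 | $32,183.90 | $797.26 | $10,574.15 | $22,407.01
3 | $22,407.01 | $797.26 | $10,574.15 | $12,630.12
4 | $12,630.12 | $797.26 | $10,574.15 | $2,853.23
5 | $2,853.23 | $797.26 | $3,650.49 | $0.00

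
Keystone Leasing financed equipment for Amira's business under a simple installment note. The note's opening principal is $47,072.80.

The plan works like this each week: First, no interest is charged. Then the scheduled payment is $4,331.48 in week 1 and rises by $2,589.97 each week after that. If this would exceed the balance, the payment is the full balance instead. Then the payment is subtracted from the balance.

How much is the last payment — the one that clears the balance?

$14,207.06

Week 1: opening $47,072.80; payment $4,331.48; balance $42,741.32
Week 2: opening $42,741.32; payment $6,921.45; balance $35,819.87
Week 3: opening $35,819.87; payment $9,511.42; balance $26,308.45
Week 4: opening $26,308.45; payment $12,101.39; balance $14,207.06
Week 5: opening $14,207.06; payment $14,207.06; balance $0.00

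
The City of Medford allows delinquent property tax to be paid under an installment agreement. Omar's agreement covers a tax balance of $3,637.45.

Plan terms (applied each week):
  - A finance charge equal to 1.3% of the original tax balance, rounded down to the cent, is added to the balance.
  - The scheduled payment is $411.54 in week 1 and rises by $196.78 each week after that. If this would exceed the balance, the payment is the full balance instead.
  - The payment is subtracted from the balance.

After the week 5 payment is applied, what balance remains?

$0.00

Week 1: $3,637.45 +$47.28 interest = $3,684.73; pay $411.54 → $3,273.19
Week 2: $3,273.19 +$47.28 interest = $3,320.47; pay $608.32 → $2,712.15
Week 3: $2,712.15 +$47.28 interest = $2,759.43; pay $805.10 → $1,954.33
Week 4: $1,954.33 +$47.28 interest = $2,001.61; pay $1,001.88 → $999.73
Week 5: $999.73 +$47.28 interest = $1,047.01; pay $1,047.01 → $0.00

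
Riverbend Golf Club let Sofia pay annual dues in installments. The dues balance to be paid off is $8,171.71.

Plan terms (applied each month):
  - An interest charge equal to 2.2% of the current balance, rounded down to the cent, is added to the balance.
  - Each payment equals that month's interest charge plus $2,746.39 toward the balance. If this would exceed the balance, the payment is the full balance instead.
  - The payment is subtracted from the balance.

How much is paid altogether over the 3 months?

# | Opening | Interest | Payment | End bal
1 | $8,171.71 | $179.77 | $2,926.16 | $5,425.32
2 | $5,425.32 | $119.35 | $2,865.74 | $2,678.93
3 | $2,678.93 | $58.93 | $2,737.86 | $0.00
Total paid: $8,529.76

$8,529.76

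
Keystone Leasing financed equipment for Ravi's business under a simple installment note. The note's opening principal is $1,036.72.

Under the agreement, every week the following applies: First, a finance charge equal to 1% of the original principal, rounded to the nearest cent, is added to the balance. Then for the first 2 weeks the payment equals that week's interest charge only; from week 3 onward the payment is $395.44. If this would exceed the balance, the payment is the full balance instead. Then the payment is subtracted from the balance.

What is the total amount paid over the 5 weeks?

$1,088.57

# | Opening | Interest | Payment | End bal
1 | $1,036.72 | $10.37 | $10.37 | $1,036.72
2 | $1,036.72 | $10.37 | $10.37 | $1,036.72
3 | $1,036.72 | $10.37 | $395.44 | $651.65
4 | $651.65 | $10.37 | $395.44 | $266.58
5 | $266.58 | $10.37 | $276.95 | $0.00
Total paid: $1,088.57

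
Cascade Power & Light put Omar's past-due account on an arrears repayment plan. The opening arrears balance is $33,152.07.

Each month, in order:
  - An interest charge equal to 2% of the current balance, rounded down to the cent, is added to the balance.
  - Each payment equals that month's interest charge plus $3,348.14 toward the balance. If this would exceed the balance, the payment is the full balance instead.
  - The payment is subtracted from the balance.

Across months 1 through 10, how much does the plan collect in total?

Month 1: $33,152.07 +$663.04 interest = $33,815.11; pay $4,011.18 → $29,803.93
Month 2: $29,803.93 +$596.07 interest = $30,400.00; pay $3,944.21 → $26,455.79
Month 3: $26,455.79 +$529.11 interest = $26,984.90; pay $3,877.25 → $23,107.65
Month 4: $23,107.65 +$462.15 interest = $23,569.80; pay $3,810.29 → $19,759.51
Month 5: $19,759.51 +$395.19 interest = $20,154.70; pay $3,743.33 → $16,411.37
Month 6: $16,411.37 +$328.22 interest = $16,739.59; pay $3,676.36 → $13,063.23
Month 7: $13,063.23 +$261.26 interest = $13,324.49; pay $3,609.40 → $9,715.09
Month 8: $9,715.09 +$194.30 interest = $9,909.39; pay $3,542.44 → $6,366.95
Month 9: $6,366.95 +$127.33 interest = $6,494.28; pay $3,475.47 → $3,018.81
Month 10: $3,018.81 +$60.37 interest = $3,079.18; pay $3,079.18 → $0.00
Total paid: $36,769.11

$36,769.11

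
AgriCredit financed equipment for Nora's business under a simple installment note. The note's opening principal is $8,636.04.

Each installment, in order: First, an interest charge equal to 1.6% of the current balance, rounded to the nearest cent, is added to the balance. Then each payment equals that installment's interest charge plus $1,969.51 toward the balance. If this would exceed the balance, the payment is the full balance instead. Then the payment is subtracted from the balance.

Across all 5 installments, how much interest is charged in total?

Installment 1: $8,636.04 +$138.18 interest = $8,774.22; pay $2,107.69 → $6,666.53
Installment 2: $6,666.53 +$106.66 interest = $6,773.19; pay $2,076.17 → $4,697.02
Installment 3: $4,697.02 +$75.15 interest = $4,772.17; pay $2,044.66 → $2,727.51
Installment 4: $2,727.51 +$43.64 interest = $2,771.15; pay $2,013.15 → $758.00
Installment 5: $758.00 +$12.13 interest = $770.13; pay $770.13 → $0.00
Total interest: $138.18 + $106.66 + $75.15 + $43.64 + $12.13 = $375.76

$375.76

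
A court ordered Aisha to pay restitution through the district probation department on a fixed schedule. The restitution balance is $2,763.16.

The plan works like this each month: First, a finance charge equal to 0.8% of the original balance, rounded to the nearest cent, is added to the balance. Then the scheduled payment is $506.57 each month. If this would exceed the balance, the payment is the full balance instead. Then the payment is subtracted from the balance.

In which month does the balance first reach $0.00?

6

Month 1: $2,763.16 +$22.11 interest = $2,785.27; pay $506.57 → $2,278.70
Month 2: $2,278.70 +$22.11 interest = $2,300.81; pay $506.57 → $1,794.24
Month 3: $1,794.24 +$22.11 interest = $1,816.35; pay $506.57 → $1,309.78
Month 4: $1,309.78 +$22.11 interest = $1,331.89; pay $506.57 → $825.32
Month 5: $825.32 +$22.11 interest = $847.43; pay $506.57 → $340.86
Month 6: $340.86 +$22.11 interest = $362.97; pay $362.97 → $0.00
Balance reaches $0.00 in month 6.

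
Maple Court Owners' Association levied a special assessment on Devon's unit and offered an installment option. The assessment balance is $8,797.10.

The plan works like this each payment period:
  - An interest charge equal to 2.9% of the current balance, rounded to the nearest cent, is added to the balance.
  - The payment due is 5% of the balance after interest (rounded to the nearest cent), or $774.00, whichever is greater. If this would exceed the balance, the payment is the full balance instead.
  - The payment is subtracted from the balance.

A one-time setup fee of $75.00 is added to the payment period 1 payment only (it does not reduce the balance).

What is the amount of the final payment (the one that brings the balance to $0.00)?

Payment period 1: opening $8,797.10; interest $255.12 → $9,052.22; payment $774.00 (+ $75.00 fee); balance $8,278.22
Payment period 2: opening $8,278.22; interest $240.07 → $8,518.29; payment $774.00; balance $7,744.29
Payment period 3: opening $7,744.29; interest $224.58 → $7,968.87; payment $774.00; balance $7,194.87
Payment period 4: opening $7,194.87; interest $208.65 → $7,403.52; payment $774.00; balance $6,629.52
Payment period 5: opening $6,629.52; interest $192.26 → $6,821.78; payment $774.00; balance $6,047.78
Payment period 6: opening $6,047.78; interest $175.39 → $6,223.17; payment $774.00; balance $5,449.17
Payment period 7: opening $5,449.17; interest $158.03 → $5,607.20; payment $774.00; balance $4,833.20
Payment period 8: opening $4,833.20; interest $140.16 → $4,973.36; payment $774.00; balance $4,199.36
Payment period 9: opening $4,199.36; interest $121.78 → $4,321.14; payment $774.00; balance $3,547.14
Payment period 10: opening $3,547.14; interest $102.87 → $3,650.01; payment $774.00; balance $2,876.01
Payment period 11: opening $2,876.01; interest $83.40 → $2,959.41; payment $774.00; balance $2,185.41
Payment period 12: opening $2,185.41; interest $63.38 → $2,248.79; payment $774.00; balance $1,474.79
Payment period 13: opening $1,474.79; interest $42.77 → $1,517.56; payment $774.00; balance $743.56
Payment period 14: opening $743.56; interest $21.56 → $765.12; payment $765.12; balance $0.00

$765.12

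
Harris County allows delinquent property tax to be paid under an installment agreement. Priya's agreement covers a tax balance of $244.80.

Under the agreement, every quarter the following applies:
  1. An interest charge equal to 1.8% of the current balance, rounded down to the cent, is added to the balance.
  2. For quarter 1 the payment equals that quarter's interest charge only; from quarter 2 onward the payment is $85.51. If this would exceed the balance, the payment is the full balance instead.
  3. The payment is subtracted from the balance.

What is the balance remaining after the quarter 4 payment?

# | Opening | Interest | Payment | End bal
1 | $244.80 | $4.40 | $4.40 | $244.80
2 | $244.80 | $4.40 | $85.51 | $163.69
3 | $163.69 | $2.94 | $85.51 | $81.12
4 | $81.12 | $1.46 | $82.58 | $0.00

$0.00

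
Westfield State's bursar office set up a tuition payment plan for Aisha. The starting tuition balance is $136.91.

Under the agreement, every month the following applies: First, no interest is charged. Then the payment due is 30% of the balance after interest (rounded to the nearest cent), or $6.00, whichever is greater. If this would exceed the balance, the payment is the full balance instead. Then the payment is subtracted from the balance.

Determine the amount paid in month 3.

$20.13

Month 1: opening $136.91; payment $41.07; balance $95.84
Month 2: opening $95.84; payment $28.75; balance $67.09
Month 3: opening $67.09; payment $20.13; balance $46.96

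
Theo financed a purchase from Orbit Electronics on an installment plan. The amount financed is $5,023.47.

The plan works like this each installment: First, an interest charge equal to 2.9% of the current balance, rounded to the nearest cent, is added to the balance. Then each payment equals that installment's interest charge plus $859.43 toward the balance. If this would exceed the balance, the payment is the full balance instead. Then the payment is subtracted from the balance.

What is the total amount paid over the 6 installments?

$5,523.70

Installment 1: opening $5,023.47; interest $145.68 → $5,169.15; payment $1,005.11; balance $4,164.04
Installment 2: opening $4,164.04; interest $120.76 → $4,284.80; payment $980.19; balance $3,304.61
Installment 3: opening $3,304.61; interest $95.83 → $3,400.44; payment $955.26; balance $2,445.18
Installment 4: opening $2,445.18; interest $70.91 → $2,516.09; payment $930.34; balance $1,585.75
Installment 5: opening $1,585.75; interest $45.99 → $1,631.74; payment $905.42; balance $726.32
Installment 6: opening $726.32; interest $21.06 → $747.38; payment $747.38; balance $0.00
Total paid: $5,523.70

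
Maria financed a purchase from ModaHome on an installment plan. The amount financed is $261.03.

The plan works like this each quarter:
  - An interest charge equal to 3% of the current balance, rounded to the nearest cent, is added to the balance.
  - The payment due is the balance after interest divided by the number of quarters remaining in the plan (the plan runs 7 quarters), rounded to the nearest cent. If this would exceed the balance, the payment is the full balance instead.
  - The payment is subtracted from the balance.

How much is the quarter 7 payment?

Quarter 1: opening $261.03; interest $7.83 → $268.86; payment $38.41; balance $230.45
Quarter 2: opening $230.45; interest $6.91 → $237.36; payment $39.56; balance $197.80
Quarter 3: opening $197.80; interest $5.93 → $203.73; payment $40.75; balance $162.98
Quarter 4: opening $162.98; interest $4.89 → $167.87; payment $41.97; balance $125.90
Quarter 5: opening $125.90; interest $3.78 → $129.68; payment $43.23; balance $86.45
Quarter 6: opening $86.45; interest $2.59 → $89.04; payment $44.52; balance $44.52
Quarter 7: opening $44.52; interest $1.34 → $45.86; payment $45.86; balance $0.00

$45.86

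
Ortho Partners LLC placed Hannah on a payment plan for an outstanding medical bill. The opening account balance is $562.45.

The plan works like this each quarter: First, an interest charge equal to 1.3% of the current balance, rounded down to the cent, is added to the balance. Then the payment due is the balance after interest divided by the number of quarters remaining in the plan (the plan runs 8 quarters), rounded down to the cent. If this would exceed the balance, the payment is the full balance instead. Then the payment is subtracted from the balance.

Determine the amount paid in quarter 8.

$77.96

Quarter 1: opening $562.45; interest $7.31 → $569.76; payment $71.22; balance $498.54
Quarter 2: opening $498.54; interest $6.48 → $505.02; payment $72.14; balance $432.88
Quarter 3: opening $432.88; interest $5.62 → $438.50; payment $73.08; balance $365.42
Quarter 4: opening $365.42; interest $4.75 → $370.17; payment $74.03; balance $296.14
Quarter 5: opening $296.14; interest $3.84 → $299.98; payment $74.99; balance $224.99
Quarter 6: opening $224.99; interest $2.92 → $227.91; payment $75.97; balance $151.94
Quarter 7: opening $151.94; interest $1.97 → $153.91; payment $76.95; balance $76.96
Quarter 8: opening $76.96; interest $1.00 → $77.96; payment $77.96; balance $0.00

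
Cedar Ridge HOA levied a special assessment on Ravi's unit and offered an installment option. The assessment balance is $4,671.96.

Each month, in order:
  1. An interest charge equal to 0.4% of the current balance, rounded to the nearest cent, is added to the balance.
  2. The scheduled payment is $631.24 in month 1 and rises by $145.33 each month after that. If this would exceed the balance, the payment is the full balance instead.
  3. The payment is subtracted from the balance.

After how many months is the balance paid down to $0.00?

6

Month 1: opening $4,671.96; interest $18.69 → $4,690.65; payment $631.24; balance $4,059.41
Month 2: opening $4,059.41; interest $16.24 → $4,075.65; payment $776.57; balance $3,299.08
Month 3: opening $3,299.08; interest $13.20 → $3,312.28; payment $921.90; balance $2,390.38
Month 4: opening $2,390.38; interest $9.56 → $2,399.94; payment $1,067.23; balance $1,332.71
Month 5: opening $1,332.71; interest $5.33 → $1,338.04; payment $1,212.56; balance $125.48
Month 6: opening $125.48; interest $0.50 → $125.98; payment $125.98; balance $0.00
Balance reaches $0.00 in month 6.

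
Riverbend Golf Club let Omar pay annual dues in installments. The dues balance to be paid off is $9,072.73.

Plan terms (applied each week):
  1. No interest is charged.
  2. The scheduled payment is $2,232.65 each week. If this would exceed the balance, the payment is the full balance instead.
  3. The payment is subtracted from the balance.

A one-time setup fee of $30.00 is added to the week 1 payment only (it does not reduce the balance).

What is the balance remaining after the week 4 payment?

$142.13

# | Opening | Payment | Fee | End bal
1 | $9,072.73 | $2,232.65 | $30.00 | $6,840.08
2 | $6,840.08 | $2,232.65 | — | $4,607.43
3 | $4,607.43 | $2,232.65 | — | $2,374.78
4 | $2,374.78 | $2,232.65 | — | $142.13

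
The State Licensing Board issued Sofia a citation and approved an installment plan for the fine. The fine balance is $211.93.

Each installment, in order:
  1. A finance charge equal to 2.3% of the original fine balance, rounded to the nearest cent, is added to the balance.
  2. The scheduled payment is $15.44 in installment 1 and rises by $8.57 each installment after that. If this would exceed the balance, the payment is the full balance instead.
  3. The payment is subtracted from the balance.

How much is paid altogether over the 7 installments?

Installment 1: opening $211.93; interest $4.87 → $216.80; payment $15.44; balance $201.36
Installment 2: opening $201.36; interest $4.87 → $206.23; payment $24.01; balance $182.22
Installment 3: opening $182.22; interest $4.87 → $187.09; payment $32.58; balance $154.51
Installment 4: opening $154.51; interest $4.87 → $159.38; payment $41.15; balance $118.23
Installment 5: opening $118.23; interest $4.87 → $123.10; payment $49.72; balance $73.38
Installment 6: opening $73.38; interest $4.87 → $78.25; payment $58.29; balance $19.96
Installment 7: opening $19.96; interest $4.87 → $24.83; payment $24.83; balance $0.00
Total paid: $246.02

$246.02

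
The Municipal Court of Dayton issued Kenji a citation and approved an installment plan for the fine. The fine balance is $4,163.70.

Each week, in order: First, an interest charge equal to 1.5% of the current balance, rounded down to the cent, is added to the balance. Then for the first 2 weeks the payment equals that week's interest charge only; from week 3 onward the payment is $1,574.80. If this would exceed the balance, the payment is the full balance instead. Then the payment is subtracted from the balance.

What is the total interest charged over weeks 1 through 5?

$243.86

Week 1: $4,163.70 +$62.45 interest = $4,226.15; pay $62.45 → $4,163.70
Week 2: $4,163.70 +$62.45 interest = $4,226.15; pay $62.45 → $4,163.70
Week 3: $4,163.70 +$62.45 interest = $4,226.15; pay $1,574.80 → $2,651.35
Week 4: $2,651.35 +$39.77 interest = $2,691.12; pay $1,574.80 → $1,116.32
Week 5: $1,116.32 +$16.74 interest = $1,133.06; pay $1,133.06 → $0.00
Total interest: $62.45 + $62.45 + $62.45 + $39.77 + $16.74 = $243.86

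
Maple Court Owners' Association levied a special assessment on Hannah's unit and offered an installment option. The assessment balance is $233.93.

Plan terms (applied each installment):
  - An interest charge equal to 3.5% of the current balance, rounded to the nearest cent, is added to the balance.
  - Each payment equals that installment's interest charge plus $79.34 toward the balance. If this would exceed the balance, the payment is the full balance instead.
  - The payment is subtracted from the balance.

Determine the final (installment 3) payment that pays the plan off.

Installment 1: $233.93 +$8.19 interest = $242.12; pay $87.53 → $154.59
Installment 2: $154.59 +$5.41 interest = $160.00; pay $84.75 → $75.25
Installment 3: $75.25 +$2.63 interest = $77.88; pay $77.88 → $0.00

$77.88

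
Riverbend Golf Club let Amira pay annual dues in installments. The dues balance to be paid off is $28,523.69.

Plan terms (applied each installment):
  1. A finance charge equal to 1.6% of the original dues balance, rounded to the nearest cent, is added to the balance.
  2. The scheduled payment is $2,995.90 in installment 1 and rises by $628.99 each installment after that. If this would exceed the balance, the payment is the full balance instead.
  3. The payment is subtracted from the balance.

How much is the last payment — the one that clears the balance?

Installment 1: opening $28,523.69; interest $456.38 → $28,980.07; payment $2,995.90; balance $25,984.17
Installment 2: opening $25,984.17; interest $456.38 → $26,440.55; payment $3,624.89; balance $22,815.66
Installment 3: opening $22,815.66; interest $456.38 → $23,272.04; payment $4,253.88; balance $19,018.16
Installment 4: opening $19,018.16; interest $456.38 → $19,474.54; payment $4,882.87; balance $14,591.67
Installment 5: opening $14,591.67; interest $456.38 → $15,048.05; payment $5,511.86; balance $9,536.19
Installment 6: opening $9,536.19; interest $456.38 → $9,992.57; payment $6,140.85; balance $3,851.72
Installment 7: opening $3,851.72; interest $456.38 → $4,308.10; payment $4,308.10; balance $0.00

$4,308.10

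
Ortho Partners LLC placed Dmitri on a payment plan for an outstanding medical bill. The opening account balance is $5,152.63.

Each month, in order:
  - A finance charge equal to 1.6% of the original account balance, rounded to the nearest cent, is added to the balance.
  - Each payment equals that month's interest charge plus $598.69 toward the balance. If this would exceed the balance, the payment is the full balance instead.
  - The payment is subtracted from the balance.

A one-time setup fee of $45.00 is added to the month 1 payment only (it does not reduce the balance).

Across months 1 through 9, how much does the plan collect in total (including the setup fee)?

Month 1: $5,152.63 +$82.44 interest = $5,235.07; pay $681.13 (+ $45.00 fee) → $4,553.94
Month 2: $4,553.94 +$82.44 interest = $4,636.38; pay $681.13 → $3,955.25
Month 3: $3,955.25 +$82.44 interest = $4,037.69; pay $681.13 → $3,356.56
Month 4: $3,356.56 +$82.44 interest = $3,439.00; pay $681.13 → $2,757.87
Month 5: $2,757.87 +$82.44 interest = $2,840.31; pay $681.13 → $2,159.18
Month 6: $2,159.18 +$82.44 interest = $2,241.62; pay $681.13 → $1,560.49
Month 7: $1,560.49 +$82.44 interest = $1,642.93; pay $681.13 → $961.80
Month 8: $961.80 +$82.44 interest = $1,044.24; pay $681.13 → $363.11
Month 9: $363.11 +$82.44 interest = $445.55; pay $445.55 → $0.00
Total paid: $5,939.59

$5,939.59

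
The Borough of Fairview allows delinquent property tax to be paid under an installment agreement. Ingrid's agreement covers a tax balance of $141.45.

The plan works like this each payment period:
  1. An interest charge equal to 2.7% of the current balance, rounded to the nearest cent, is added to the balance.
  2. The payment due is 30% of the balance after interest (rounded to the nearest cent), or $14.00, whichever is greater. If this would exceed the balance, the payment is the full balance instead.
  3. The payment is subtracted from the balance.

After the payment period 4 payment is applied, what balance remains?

$37.79

Payment period 1: opening $141.45; interest $3.82 → $145.27; payment $43.58; balance $101.69
Payment period 2: opening $101.69; interest $2.75 → $104.44; payment $31.33; balance $73.11
Payment period 3: opening $73.11; interest $1.97 → $75.08; payment $22.52; balance $52.56
Payment period 4: opening $52.56; interest $1.42 → $53.98; payment $16.19; balance $37.79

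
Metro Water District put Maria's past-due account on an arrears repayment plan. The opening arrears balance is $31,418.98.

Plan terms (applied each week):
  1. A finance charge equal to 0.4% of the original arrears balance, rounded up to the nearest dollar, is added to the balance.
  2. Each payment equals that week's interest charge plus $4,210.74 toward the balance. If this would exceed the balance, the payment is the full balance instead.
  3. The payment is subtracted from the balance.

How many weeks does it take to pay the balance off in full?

8

Week 1: opening $31,418.98; interest $126.00 → $31,544.98; payment $4,336.74; balance $27,208.24
Week 2: opening $27,208.24; interest $126.00 → $27,334.24; payment $4,336.74; balance $22,997.50
Week 3: opening $22,997.50; interest $126.00 → $23,123.50; payment $4,336.74; balance $18,786.76
Week 4: opening $18,786.76; interest $126.00 → $18,912.76; payment $4,336.74; balance $14,576.02
Week 5: opening $14,576.02; interest $126.00 → $14,702.02; payment $4,336.74; balance $10,365.28
Week 6: opening $10,365.28; interest $126.00 → $10,491.28; payment $4,336.74; balance $6,154.54
Week 7: opening $6,154.54; interest $126.00 → $6,280.54; payment $4,336.74; balance $1,943.80
Week 8: opening $1,943.80; interest $126.00 → $2,069.80; payment $2,069.80; balance $0.00
Balance reaches $0.00 in week 8.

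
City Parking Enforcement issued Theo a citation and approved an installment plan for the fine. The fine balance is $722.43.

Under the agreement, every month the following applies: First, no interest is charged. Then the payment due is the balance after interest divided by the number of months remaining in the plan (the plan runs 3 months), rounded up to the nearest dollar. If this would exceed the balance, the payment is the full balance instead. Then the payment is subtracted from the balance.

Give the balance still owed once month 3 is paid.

$0.00

Month 1: opening $722.43; payment $241.00; balance $481.43
Month 2: opening $481.43; payment $241.00; balance $240.43
Month 3: opening $240.43; payment $240.43; balance $0.00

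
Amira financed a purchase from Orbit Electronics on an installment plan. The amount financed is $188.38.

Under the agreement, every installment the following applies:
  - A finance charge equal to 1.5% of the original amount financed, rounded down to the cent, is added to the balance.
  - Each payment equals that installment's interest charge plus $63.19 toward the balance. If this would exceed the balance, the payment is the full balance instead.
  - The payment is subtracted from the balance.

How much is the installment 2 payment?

$66.01

Installment 1: opening $188.38; interest $2.82 → $191.20; payment $66.01; balance $125.19
Installment 2: opening $125.19; interest $2.82 → $128.01; payment $66.01; balance $62.00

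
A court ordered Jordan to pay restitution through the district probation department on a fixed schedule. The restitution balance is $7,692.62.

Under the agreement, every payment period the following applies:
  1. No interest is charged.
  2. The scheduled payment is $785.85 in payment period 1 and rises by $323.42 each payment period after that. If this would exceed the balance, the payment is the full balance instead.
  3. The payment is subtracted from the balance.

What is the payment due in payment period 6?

Payment period 1: opening $7,692.62; payment $785.85; balance $6,906.77
Payment period 2: opening $6,906.77; payment $1,109.27; balance $5,797.50
Payment period 3: opening $5,797.50; payment $1,432.69; balance $4,364.81
Payment period 4: opening $4,364.81; payment $1,756.11; balance $2,608.70
Payment period 5: opening $2,608.70; payment $2,079.53; balance $529.17
Payment period 6: opening $529.17; payment $529.17; balance $0.00

$529.17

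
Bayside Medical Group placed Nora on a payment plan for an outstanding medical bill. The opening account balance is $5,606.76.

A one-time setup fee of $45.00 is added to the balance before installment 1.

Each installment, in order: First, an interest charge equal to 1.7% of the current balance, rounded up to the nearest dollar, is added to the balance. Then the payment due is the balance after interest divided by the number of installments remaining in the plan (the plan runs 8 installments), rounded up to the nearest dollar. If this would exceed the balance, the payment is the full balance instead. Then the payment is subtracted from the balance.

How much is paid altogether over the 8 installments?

Installment 1: opening $5,651.76; interest $97.00 → $5,748.76; payment $719.00; balance $5,029.76
Installment 2: opening $5,029.76; interest $86.00 → $5,115.76; payment $731.00; balance $4,384.76
Installment 3: opening $4,384.76; interest $75.00 → $4,459.76; payment $744.00; balance $3,715.76
Installment 4: opening $3,715.76; interest $64.00 → $3,779.76; payment $756.00; balance $3,023.76
Installment 5: opening $3,023.76; interest $52.00 → $3,075.76; payment $769.00; balance $2,306.76
Installment 6: opening $2,306.76; interest $40.00 → $2,346.76; payment $783.00; balance $1,563.76
Installment 7: opening $1,563.76; interest $27.00 → $1,590.76; payment $796.00; balance $794.76
Installment 8: opening $794.76; interest $14.00 → $808.76; payment $808.76; balance $0.00
Total paid: $6,106.76

$6,106.76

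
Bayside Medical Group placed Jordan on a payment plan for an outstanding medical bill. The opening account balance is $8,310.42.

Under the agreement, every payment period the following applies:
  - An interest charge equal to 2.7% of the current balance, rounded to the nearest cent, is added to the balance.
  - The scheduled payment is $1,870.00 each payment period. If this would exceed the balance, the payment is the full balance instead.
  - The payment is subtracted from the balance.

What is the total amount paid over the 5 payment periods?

# | Opening | Interest | Payment | End bal
1 | $8,310.42 | $224.38 | $1,870.00 | $6,664.80
2 | $6,664.80 | $179.95 | $1,870.00 | $4,974.75
3 | $4,974.75 | $134.32 | $1,870.00 | $3,239.07
4 | $3,239.07 | $87.45 | $1,870.00 | $1,456.52
5 | $1,456.52 | $39.33 | $1,495.85 | $0.00
Total paid: $8,975.85

$8,975.85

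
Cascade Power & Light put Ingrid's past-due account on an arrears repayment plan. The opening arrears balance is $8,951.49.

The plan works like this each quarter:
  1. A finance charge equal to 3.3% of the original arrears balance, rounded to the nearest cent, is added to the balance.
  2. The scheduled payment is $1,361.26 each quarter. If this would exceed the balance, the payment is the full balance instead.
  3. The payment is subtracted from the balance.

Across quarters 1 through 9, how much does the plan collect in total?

Quarter 1: opening $8,951.49; interest $295.40 → $9,246.89; payment $1,361.26; balance $7,885.63
Quarter 2: opening $7,885.63; interest $295.40 → $8,181.03; payment $1,361.26; balance $6,819.77
Quarter 3: opening $6,819.77; interest $295.40 → $7,115.17; payment $1,361.26; balance $5,753.91
Quarter 4: opening $5,753.91; interest $295.40 → $6,049.31; payment $1,361.26; balance $4,688.05
Quarter 5: opening $4,688.05; interest $295.40 → $4,983.45; payment $1,361.26; balance $3,622.19
Quarter 6: opening $3,622.19; interest $295.40 → $3,917.59; payment $1,361.26; balance $2,556.33
Quarter 7: opening $2,556.33; interest $295.40 → $2,851.73; payment $1,361.26; balance $1,490.47
Quarter 8: opening $1,490.47; interest $295.40 → $1,785.87; payment $1,361.26; balance $424.61
Quarter 9: opening $424.61; interest $295.40 → $720.01; payment $720.01; balance $0.00
Total paid: $11,610.09

$11,610.09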